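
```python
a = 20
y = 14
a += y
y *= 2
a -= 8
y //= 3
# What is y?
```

Answer: 9

Derivation:
Trace (tracking y):
a = 20  # -> a = 20
y = 14  # -> y = 14
a += y  # -> a = 34
y *= 2  # -> y = 28
a -= 8  # -> a = 26
y //= 3  # -> y = 9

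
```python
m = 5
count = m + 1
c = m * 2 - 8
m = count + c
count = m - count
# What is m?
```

Trace (tracking m):
m = 5  # -> m = 5
count = m + 1  # -> count = 6
c = m * 2 - 8  # -> c = 2
m = count + c  # -> m = 8
count = m - count  # -> count = 2

Answer: 8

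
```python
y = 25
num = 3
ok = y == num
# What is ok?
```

Answer: False

Derivation:
Trace (tracking ok):
y = 25  # -> y = 25
num = 3  # -> num = 3
ok = y == num  # -> ok = False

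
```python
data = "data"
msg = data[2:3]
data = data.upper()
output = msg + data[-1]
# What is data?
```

Trace (tracking data):
data = 'data'  # -> data = 'data'
msg = data[2:3]  # -> msg = 't'
data = data.upper()  # -> data = 'DATA'
output = msg + data[-1]  # -> output = 'tA'

Answer: 'DATA'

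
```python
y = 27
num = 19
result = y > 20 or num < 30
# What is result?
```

Trace (tracking result):
y = 27  # -> y = 27
num = 19  # -> num = 19
result = y > 20 or num < 30  # -> result = True

Answer: True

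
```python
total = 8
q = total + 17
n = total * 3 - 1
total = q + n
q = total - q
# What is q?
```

Trace (tracking q):
total = 8  # -> total = 8
q = total + 17  # -> q = 25
n = total * 3 - 1  # -> n = 23
total = q + n  # -> total = 48
q = total - q  # -> q = 23

Answer: 23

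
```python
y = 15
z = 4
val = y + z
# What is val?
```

Answer: 19

Derivation:
Trace (tracking val):
y = 15  # -> y = 15
z = 4  # -> z = 4
val = y + z  # -> val = 19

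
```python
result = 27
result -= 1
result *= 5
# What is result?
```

Answer: 130

Derivation:
Trace (tracking result):
result = 27  # -> result = 27
result -= 1  # -> result = 26
result *= 5  # -> result = 130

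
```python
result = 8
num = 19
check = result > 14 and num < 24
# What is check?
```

Answer: False

Derivation:
Trace (tracking check):
result = 8  # -> result = 8
num = 19  # -> num = 19
check = result > 14 and num < 24  # -> check = False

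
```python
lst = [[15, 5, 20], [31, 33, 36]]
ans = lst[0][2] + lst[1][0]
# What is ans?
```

Trace (tracking ans):
lst = [[15, 5, 20], [31, 33, 36]]  # -> lst = [[15, 5, 20], [31, 33, 36]]
ans = lst[0][2] + lst[1][0]  # -> ans = 51

Answer: 51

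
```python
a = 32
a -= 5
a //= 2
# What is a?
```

Answer: 13

Derivation:
Trace (tracking a):
a = 32  # -> a = 32
a -= 5  # -> a = 27
a //= 2  # -> a = 13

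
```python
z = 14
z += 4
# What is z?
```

Answer: 18

Derivation:
Trace (tracking z):
z = 14  # -> z = 14
z += 4  # -> z = 18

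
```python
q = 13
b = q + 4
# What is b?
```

Trace (tracking b):
q = 13  # -> q = 13
b = q + 4  # -> b = 17

Answer: 17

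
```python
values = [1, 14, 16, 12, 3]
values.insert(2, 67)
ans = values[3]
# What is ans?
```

Answer: 16

Derivation:
Trace (tracking ans):
values = [1, 14, 16, 12, 3]  # -> values = [1, 14, 16, 12, 3]
values.insert(2, 67)  # -> values = [1, 14, 67, 16, 12, 3]
ans = values[3]  # -> ans = 16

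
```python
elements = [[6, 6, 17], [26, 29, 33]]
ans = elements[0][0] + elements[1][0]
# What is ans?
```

Answer: 32

Derivation:
Trace (tracking ans):
elements = [[6, 6, 17], [26, 29, 33]]  # -> elements = [[6, 6, 17], [26, 29, 33]]
ans = elements[0][0] + elements[1][0]  # -> ans = 32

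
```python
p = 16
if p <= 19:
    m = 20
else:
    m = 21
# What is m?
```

Trace (tracking m):
p = 16  # -> p = 16
if p <= 19:  # condition is True
    m = 20  # -> m = 20

Answer: 20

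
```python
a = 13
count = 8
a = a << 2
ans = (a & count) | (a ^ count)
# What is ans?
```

Trace (tracking ans):
a = 13  # -> a = 13
count = 8  # -> count = 8
a = a << 2  # -> a = 52
ans = a & count | a ^ count  # -> ans = 60

Answer: 60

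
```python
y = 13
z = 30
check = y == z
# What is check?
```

Trace (tracking check):
y = 13  # -> y = 13
z = 30  # -> z = 30
check = y == z  # -> check = False

Answer: False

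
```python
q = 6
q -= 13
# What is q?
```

Trace (tracking q):
q = 6  # -> q = 6
q -= 13  # -> q = -7

Answer: -7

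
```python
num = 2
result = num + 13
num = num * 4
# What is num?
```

Answer: 8

Derivation:
Trace (tracking num):
num = 2  # -> num = 2
result = num + 13  # -> result = 15
num = num * 4  # -> num = 8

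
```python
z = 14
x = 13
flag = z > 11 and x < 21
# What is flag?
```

Answer: True

Derivation:
Trace (tracking flag):
z = 14  # -> z = 14
x = 13  # -> x = 13
flag = z > 11 and x < 21  # -> flag = True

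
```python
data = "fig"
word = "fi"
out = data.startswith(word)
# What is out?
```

Trace (tracking out):
data = 'fig'  # -> data = 'fig'
word = 'fi'  # -> word = 'fi'
out = data.startswith(word)  # -> out = True

Answer: True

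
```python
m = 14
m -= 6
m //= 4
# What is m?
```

Answer: 2

Derivation:
Trace (tracking m):
m = 14  # -> m = 14
m -= 6  # -> m = 8
m //= 4  # -> m = 2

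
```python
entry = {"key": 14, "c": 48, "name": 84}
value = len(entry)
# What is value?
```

Answer: 3

Derivation:
Trace (tracking value):
entry = {'key': 14, 'c': 48, 'name': 84}  # -> entry = {'key': 14, 'c': 48, 'name': 84}
value = len(entry)  # -> value = 3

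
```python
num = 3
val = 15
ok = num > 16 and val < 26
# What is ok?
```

Answer: False

Derivation:
Trace (tracking ok):
num = 3  # -> num = 3
val = 15  # -> val = 15
ok = num > 16 and val < 26  # -> ok = False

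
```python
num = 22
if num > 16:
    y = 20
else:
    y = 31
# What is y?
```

Answer: 20

Derivation:
Trace (tracking y):
num = 22  # -> num = 22
if num > 16:  # condition is True
    y = 20  # -> y = 20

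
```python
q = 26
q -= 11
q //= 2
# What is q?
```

Trace (tracking q):
q = 26  # -> q = 26
q -= 11  # -> q = 15
q //= 2  # -> q = 7

Answer: 7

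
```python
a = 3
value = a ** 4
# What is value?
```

Trace (tracking value):
a = 3  # -> a = 3
value = a ** 4  # -> value = 81

Answer: 81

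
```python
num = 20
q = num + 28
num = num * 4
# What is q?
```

Trace (tracking q):
num = 20  # -> num = 20
q = num + 28  # -> q = 48
num = num * 4  # -> num = 80

Answer: 48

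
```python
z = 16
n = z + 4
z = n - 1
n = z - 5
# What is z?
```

Trace (tracking z):
z = 16  # -> z = 16
n = z + 4  # -> n = 20
z = n - 1  # -> z = 19
n = z - 5  # -> n = 14

Answer: 19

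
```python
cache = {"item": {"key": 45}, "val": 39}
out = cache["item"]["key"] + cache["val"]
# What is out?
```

Trace (tracking out):
cache = {'item': {'key': 45}, 'val': 39}  # -> cache = {'item': {'key': 45}, 'val': 39}
out = cache['item']['key'] + cache['val']  # -> out = 84

Answer: 84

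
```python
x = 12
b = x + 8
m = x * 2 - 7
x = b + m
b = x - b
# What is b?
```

Answer: 17

Derivation:
Trace (tracking b):
x = 12  # -> x = 12
b = x + 8  # -> b = 20
m = x * 2 - 7  # -> m = 17
x = b + m  # -> x = 37
b = x - b  # -> b = 17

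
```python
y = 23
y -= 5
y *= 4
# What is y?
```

Answer: 72

Derivation:
Trace (tracking y):
y = 23  # -> y = 23
y -= 5  # -> y = 18
y *= 4  # -> y = 72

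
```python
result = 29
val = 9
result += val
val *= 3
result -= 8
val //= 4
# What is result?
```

Answer: 30

Derivation:
Trace (tracking result):
result = 29  # -> result = 29
val = 9  # -> val = 9
result += val  # -> result = 38
val *= 3  # -> val = 27
result -= 8  # -> result = 30
val //= 4  # -> val = 6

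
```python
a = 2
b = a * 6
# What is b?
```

Answer: 12

Derivation:
Trace (tracking b):
a = 2  # -> a = 2
b = a * 6  # -> b = 12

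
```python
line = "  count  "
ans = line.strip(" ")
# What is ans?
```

Trace (tracking ans):
line = '  count  '  # -> line = '  count  '
ans = line.strip(' ')  # -> ans = 'count'

Answer: 'count'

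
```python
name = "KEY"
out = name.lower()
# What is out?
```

Answer: 'key'

Derivation:
Trace (tracking out):
name = 'KEY'  # -> name = 'KEY'
out = name.lower()  # -> out = 'key'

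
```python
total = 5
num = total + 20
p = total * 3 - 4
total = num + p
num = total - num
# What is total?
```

Answer: 36

Derivation:
Trace (tracking total):
total = 5  # -> total = 5
num = total + 20  # -> num = 25
p = total * 3 - 4  # -> p = 11
total = num + p  # -> total = 36
num = total - num  # -> num = 11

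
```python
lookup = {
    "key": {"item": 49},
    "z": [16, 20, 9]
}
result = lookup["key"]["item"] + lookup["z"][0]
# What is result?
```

Trace (tracking result):
lookup = {'key': {'item': 49}, 'z': [16, 20, 9]}  # -> lookup = {'key': {'item': 49}, 'z': [16, 20, 9]}
result = lookup['key']['item'] + lookup['z'][0]  # -> result = 65

Answer: 65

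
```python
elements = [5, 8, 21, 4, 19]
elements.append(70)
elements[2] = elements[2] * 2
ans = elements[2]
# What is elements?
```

Trace (tracking elements):
elements = [5, 8, 21, 4, 19]  # -> elements = [5, 8, 21, 4, 19]
elements.append(70)  # -> elements = [5, 8, 21, 4, 19, 70]
elements[2] = elements[2] * 2  # -> elements = [5, 8, 42, 4, 19, 70]
ans = elements[2]  # -> ans = 42

Answer: [5, 8, 42, 4, 19, 70]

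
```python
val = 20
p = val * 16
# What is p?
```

Trace (tracking p):
val = 20  # -> val = 20
p = val * 16  # -> p = 320

Answer: 320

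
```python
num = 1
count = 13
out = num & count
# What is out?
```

Trace (tracking out):
num = 1  # -> num = 1
count = 13  # -> count = 13
out = num & count  # -> out = 1

Answer: 1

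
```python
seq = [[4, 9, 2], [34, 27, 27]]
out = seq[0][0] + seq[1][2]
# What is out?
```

Trace (tracking out):
seq = [[4, 9, 2], [34, 27, 27]]  # -> seq = [[4, 9, 2], [34, 27, 27]]
out = seq[0][0] + seq[1][2]  # -> out = 31

Answer: 31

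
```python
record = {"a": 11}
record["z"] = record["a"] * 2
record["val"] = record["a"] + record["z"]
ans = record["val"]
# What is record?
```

Answer: {'a': 11, 'z': 22, 'val': 33}

Derivation:
Trace (tracking record):
record = {'a': 11}  # -> record = {'a': 11}
record['z'] = record['a'] * 2  # -> record = {'a': 11, 'z': 22}
record['val'] = record['a'] + record['z']  # -> record = {'a': 11, 'z': 22, 'val': 33}
ans = record['val']  # -> ans = 33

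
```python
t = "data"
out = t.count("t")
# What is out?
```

Answer: 1

Derivation:
Trace (tracking out):
t = 'data'  # -> t = 'data'
out = t.count('t')  # -> out = 1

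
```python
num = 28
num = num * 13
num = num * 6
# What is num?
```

Answer: 2184

Derivation:
Trace (tracking num):
num = 28  # -> num = 28
num = num * 13  # -> num = 364
num = num * 6  # -> num = 2184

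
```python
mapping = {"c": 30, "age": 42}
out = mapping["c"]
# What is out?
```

Trace (tracking out):
mapping = {'c': 30, 'age': 42}  # -> mapping = {'c': 30, 'age': 42}
out = mapping['c']  # -> out = 30

Answer: 30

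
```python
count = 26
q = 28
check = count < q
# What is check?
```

Answer: True

Derivation:
Trace (tracking check):
count = 26  # -> count = 26
q = 28  # -> q = 28
check = count < q  # -> check = True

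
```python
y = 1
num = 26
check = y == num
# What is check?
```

Answer: False

Derivation:
Trace (tracking check):
y = 1  # -> y = 1
num = 26  # -> num = 26
check = y == num  # -> check = False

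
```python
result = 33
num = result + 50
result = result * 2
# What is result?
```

Trace (tracking result):
result = 33  # -> result = 33
num = result + 50  # -> num = 83
result = result * 2  # -> result = 66

Answer: 66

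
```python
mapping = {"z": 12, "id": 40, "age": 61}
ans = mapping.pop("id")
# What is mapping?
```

Trace (tracking mapping):
mapping = {'z': 12, 'id': 40, 'age': 61}  # -> mapping = {'z': 12, 'id': 40, 'age': 61}
ans = mapping.pop('id')  # -> ans = 40

Answer: {'z': 12, 'age': 61}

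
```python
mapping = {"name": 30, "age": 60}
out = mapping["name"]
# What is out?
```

Answer: 30

Derivation:
Trace (tracking out):
mapping = {'name': 30, 'age': 60}  # -> mapping = {'name': 30, 'age': 60}
out = mapping['name']  # -> out = 30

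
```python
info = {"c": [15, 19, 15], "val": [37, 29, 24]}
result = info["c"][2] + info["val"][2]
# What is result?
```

Trace (tracking result):
info = {'c': [15, 19, 15], 'val': [37, 29, 24]}  # -> info = {'c': [15, 19, 15], 'val': [37, 29, 24]}
result = info['c'][2] + info['val'][2]  # -> result = 39

Answer: 39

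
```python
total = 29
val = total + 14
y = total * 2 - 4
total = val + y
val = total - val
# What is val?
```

Trace (tracking val):
total = 29  # -> total = 29
val = total + 14  # -> val = 43
y = total * 2 - 4  # -> y = 54
total = val + y  # -> total = 97
val = total - val  # -> val = 54

Answer: 54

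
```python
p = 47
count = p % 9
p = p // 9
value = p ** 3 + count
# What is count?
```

Answer: 2

Derivation:
Trace (tracking count):
p = 47  # -> p = 47
count = p % 9  # -> count = 2
p = p // 9  # -> p = 5
value = p ** 3 + count  # -> value = 127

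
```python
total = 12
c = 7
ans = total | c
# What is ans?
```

Answer: 15

Derivation:
Trace (tracking ans):
total = 12  # -> total = 12
c = 7  # -> c = 7
ans = total | c  # -> ans = 15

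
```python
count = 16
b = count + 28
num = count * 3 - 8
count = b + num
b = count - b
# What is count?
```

Trace (tracking count):
count = 16  # -> count = 16
b = count + 28  # -> b = 44
num = count * 3 - 8  # -> num = 40
count = b + num  # -> count = 84
b = count - b  # -> b = 40

Answer: 84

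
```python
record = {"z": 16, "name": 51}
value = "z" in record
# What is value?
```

Trace (tracking value):
record = {'z': 16, 'name': 51}  # -> record = {'z': 16, 'name': 51}
value = 'z' in record  # -> value = True

Answer: True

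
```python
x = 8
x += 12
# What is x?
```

Trace (tracking x):
x = 8  # -> x = 8
x += 12  # -> x = 20

Answer: 20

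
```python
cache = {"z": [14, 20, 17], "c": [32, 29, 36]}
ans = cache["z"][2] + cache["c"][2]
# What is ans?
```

Answer: 53

Derivation:
Trace (tracking ans):
cache = {'z': [14, 20, 17], 'c': [32, 29, 36]}  # -> cache = {'z': [14, 20, 17], 'c': [32, 29, 36]}
ans = cache['z'][2] + cache['c'][2]  # -> ans = 53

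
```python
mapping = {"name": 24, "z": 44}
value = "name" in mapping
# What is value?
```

Trace (tracking value):
mapping = {'name': 24, 'z': 44}  # -> mapping = {'name': 24, 'z': 44}
value = 'name' in mapping  # -> value = True

Answer: True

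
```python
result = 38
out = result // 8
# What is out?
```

Answer: 4

Derivation:
Trace (tracking out):
result = 38  # -> result = 38
out = result // 8  # -> out = 4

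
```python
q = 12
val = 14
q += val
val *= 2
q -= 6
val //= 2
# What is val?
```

Trace (tracking val):
q = 12  # -> q = 12
val = 14  # -> val = 14
q += val  # -> q = 26
val *= 2  # -> val = 28
q -= 6  # -> q = 20
val //= 2  # -> val = 14

Answer: 14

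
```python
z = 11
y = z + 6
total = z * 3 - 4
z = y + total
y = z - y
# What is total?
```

Answer: 29

Derivation:
Trace (tracking total):
z = 11  # -> z = 11
y = z + 6  # -> y = 17
total = z * 3 - 4  # -> total = 29
z = y + total  # -> z = 46
y = z - y  # -> y = 29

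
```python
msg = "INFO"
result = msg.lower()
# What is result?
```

Answer: 'info'

Derivation:
Trace (tracking result):
msg = 'INFO'  # -> msg = 'INFO'
result = msg.lower()  # -> result = 'info'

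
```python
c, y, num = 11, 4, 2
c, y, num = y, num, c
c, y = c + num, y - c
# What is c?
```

Trace (tracking c):
c, y, num = (11, 4, 2)  # -> c = 11, y = 4, num = 2
c, y, num = (y, num, c)  # -> c = 4, y = 2, num = 11
c, y = (c + num, y - c)  # -> c = 15, y = -2

Answer: 15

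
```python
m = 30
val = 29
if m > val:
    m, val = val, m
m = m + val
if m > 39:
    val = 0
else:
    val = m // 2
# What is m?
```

Answer: 59

Derivation:
Trace (tracking m):
m = 30  # -> m = 30
val = 29  # -> val = 29
if m > val:  # condition is True
    m, val = (val, m)  # -> m = 29, val = 30
m = m + val  # -> m = 59
if m > 39:  # condition is True
    val = 0  # -> val = 0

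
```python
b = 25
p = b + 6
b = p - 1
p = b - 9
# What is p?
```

Trace (tracking p):
b = 25  # -> b = 25
p = b + 6  # -> p = 31
b = p - 1  # -> b = 30
p = b - 9  # -> p = 21

Answer: 21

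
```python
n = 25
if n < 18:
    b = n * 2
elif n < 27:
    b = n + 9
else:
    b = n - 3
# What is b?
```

Answer: 34

Derivation:
Trace (tracking b):
n = 25  # -> n = 25
if n < 18:  # condition is False
elif n < 27:  # condition is True
    b = n + 9  # -> b = 34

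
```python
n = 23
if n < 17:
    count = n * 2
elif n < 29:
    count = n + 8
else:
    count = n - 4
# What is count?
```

Answer: 31

Derivation:
Trace (tracking count):
n = 23  # -> n = 23
if n < 17:  # condition is False
elif n < 29:  # condition is True
    count = n + 8  # -> count = 31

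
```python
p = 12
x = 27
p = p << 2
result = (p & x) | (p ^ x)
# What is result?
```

Trace (tracking result):
p = 12  # -> p = 12
x = 27  # -> x = 27
p = p << 2  # -> p = 48
result = p & x | p ^ x  # -> result = 59

Answer: 59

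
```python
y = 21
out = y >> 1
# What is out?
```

Trace (tracking out):
y = 21  # -> y = 21
out = y >> 1  # -> out = 10

Answer: 10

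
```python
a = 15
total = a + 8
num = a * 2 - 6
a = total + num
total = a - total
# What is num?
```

Trace (tracking num):
a = 15  # -> a = 15
total = a + 8  # -> total = 23
num = a * 2 - 6  # -> num = 24
a = total + num  # -> a = 47
total = a - total  # -> total = 24

Answer: 24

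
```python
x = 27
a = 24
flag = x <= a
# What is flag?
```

Answer: False

Derivation:
Trace (tracking flag):
x = 27  # -> x = 27
a = 24  # -> a = 24
flag = x <= a  # -> flag = False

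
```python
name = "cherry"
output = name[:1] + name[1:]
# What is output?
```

Trace (tracking output):
name = 'cherry'  # -> name = 'cherry'
output = name[:1] + name[1:]  # -> output = 'cherry'

Answer: 'cherry'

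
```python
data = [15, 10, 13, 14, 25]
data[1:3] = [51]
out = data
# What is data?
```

Trace (tracking data):
data = [15, 10, 13, 14, 25]  # -> data = [15, 10, 13, 14, 25]
data[1:3] = [51]  # -> data = [15, 51, 14, 25]
out = data  # -> out = [15, 51, 14, 25]

Answer: [15, 51, 14, 25]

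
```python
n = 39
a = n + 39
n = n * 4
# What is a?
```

Trace (tracking a):
n = 39  # -> n = 39
a = n + 39  # -> a = 78
n = n * 4  # -> n = 156

Answer: 78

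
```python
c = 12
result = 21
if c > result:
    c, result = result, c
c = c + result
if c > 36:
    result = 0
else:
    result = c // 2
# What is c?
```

Trace (tracking c):
c = 12  # -> c = 12
result = 21  # -> result = 21
if c > result:  # condition is False
c = c + result  # -> c = 33
if c > 36:  # condition is False
else:
    result = c // 2  # -> result = 16

Answer: 33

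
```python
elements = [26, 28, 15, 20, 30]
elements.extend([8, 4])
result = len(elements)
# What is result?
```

Answer: 7

Derivation:
Trace (tracking result):
elements = [26, 28, 15, 20, 30]  # -> elements = [26, 28, 15, 20, 30]
elements.extend([8, 4])  # -> elements = [26, 28, 15, 20, 30, 8, 4]
result = len(elements)  # -> result = 7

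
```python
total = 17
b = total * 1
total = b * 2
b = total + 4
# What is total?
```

Answer: 34

Derivation:
Trace (tracking total):
total = 17  # -> total = 17
b = total * 1  # -> b = 17
total = b * 2  # -> total = 34
b = total + 4  # -> b = 38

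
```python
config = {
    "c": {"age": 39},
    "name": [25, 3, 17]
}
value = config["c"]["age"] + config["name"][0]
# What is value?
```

Trace (tracking value):
config = {'c': {'age': 39}, 'name': [25, 3, 17]}  # -> config = {'c': {'age': 39}, 'name': [25, 3, 17]}
value = config['c']['age'] + config['name'][0]  # -> value = 64

Answer: 64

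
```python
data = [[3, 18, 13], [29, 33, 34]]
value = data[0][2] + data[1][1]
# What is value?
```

Trace (tracking value):
data = [[3, 18, 13], [29, 33, 34]]  # -> data = [[3, 18, 13], [29, 33, 34]]
value = data[0][2] + data[1][1]  # -> value = 46

Answer: 46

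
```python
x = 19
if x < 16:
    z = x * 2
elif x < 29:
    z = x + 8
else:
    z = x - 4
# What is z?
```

Answer: 27

Derivation:
Trace (tracking z):
x = 19  # -> x = 19
if x < 16:  # condition is False
elif x < 29:  # condition is True
    z = x + 8  # -> z = 27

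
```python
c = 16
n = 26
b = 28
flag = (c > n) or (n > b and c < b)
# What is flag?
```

Trace (tracking flag):
c = 16  # -> c = 16
n = 26  # -> n = 26
b = 28  # -> b = 28
flag = c > n or (n > b and c < b)  # -> flag = False

Answer: False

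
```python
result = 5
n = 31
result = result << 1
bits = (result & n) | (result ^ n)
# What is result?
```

Trace (tracking result):
result = 5  # -> result = 5
n = 31  # -> n = 31
result = result << 1  # -> result = 10
bits = result & n | result ^ n  # -> bits = 31

Answer: 10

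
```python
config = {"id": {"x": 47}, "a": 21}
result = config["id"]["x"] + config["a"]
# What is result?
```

Answer: 68

Derivation:
Trace (tracking result):
config = {'id': {'x': 47}, 'a': 21}  # -> config = {'id': {'x': 47}, 'a': 21}
result = config['id']['x'] + config['a']  # -> result = 68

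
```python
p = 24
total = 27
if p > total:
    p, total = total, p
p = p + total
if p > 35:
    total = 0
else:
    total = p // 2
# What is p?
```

Answer: 51

Derivation:
Trace (tracking p):
p = 24  # -> p = 24
total = 27  # -> total = 27
if p > total:  # condition is False
p = p + total  # -> p = 51
if p > 35:  # condition is True
    total = 0  # -> total = 0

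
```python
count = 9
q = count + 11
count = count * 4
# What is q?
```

Answer: 20

Derivation:
Trace (tracking q):
count = 9  # -> count = 9
q = count + 11  # -> q = 20
count = count * 4  # -> count = 36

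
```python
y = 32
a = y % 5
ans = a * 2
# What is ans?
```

Trace (tracking ans):
y = 32  # -> y = 32
a = y % 5  # -> a = 2
ans = a * 2  # -> ans = 4

Answer: 4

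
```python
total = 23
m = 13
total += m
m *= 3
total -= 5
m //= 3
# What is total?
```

Answer: 31

Derivation:
Trace (tracking total):
total = 23  # -> total = 23
m = 13  # -> m = 13
total += m  # -> total = 36
m *= 3  # -> m = 39
total -= 5  # -> total = 31
m //= 3  # -> m = 13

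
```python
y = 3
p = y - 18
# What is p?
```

Trace (tracking p):
y = 3  # -> y = 3
p = y - 18  # -> p = -15

Answer: -15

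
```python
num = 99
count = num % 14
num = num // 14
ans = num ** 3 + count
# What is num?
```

Answer: 7

Derivation:
Trace (tracking num):
num = 99  # -> num = 99
count = num % 14  # -> count = 1
num = num // 14  # -> num = 7
ans = num ** 3 + count  # -> ans = 344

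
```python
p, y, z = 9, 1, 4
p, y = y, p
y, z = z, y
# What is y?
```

Answer: 4

Derivation:
Trace (tracking y):
p, y, z = (9, 1, 4)  # -> p = 9, y = 1, z = 4
p, y = (y, p)  # -> p = 1, y = 9
y, z = (z, y)  # -> y = 4, z = 9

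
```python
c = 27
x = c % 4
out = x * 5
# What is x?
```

Trace (tracking x):
c = 27  # -> c = 27
x = c % 4  # -> x = 3
out = x * 5  # -> out = 15

Answer: 3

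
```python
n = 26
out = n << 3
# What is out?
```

Trace (tracking out):
n = 26  # -> n = 26
out = n << 3  # -> out = 208

Answer: 208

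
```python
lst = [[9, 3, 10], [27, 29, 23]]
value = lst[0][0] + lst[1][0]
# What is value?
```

Answer: 36

Derivation:
Trace (tracking value):
lst = [[9, 3, 10], [27, 29, 23]]  # -> lst = [[9, 3, 10], [27, 29, 23]]
value = lst[0][0] + lst[1][0]  # -> value = 36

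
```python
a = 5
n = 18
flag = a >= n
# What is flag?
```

Answer: False

Derivation:
Trace (tracking flag):
a = 5  # -> a = 5
n = 18  # -> n = 18
flag = a >= n  # -> flag = False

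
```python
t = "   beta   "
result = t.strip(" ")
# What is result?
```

Trace (tracking result):
t = '   beta   '  # -> t = '   beta   '
result = t.strip(' ')  # -> result = 'beta'

Answer: 'beta'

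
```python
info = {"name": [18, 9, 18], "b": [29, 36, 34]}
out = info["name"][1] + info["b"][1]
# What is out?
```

Trace (tracking out):
info = {'name': [18, 9, 18], 'b': [29, 36, 34]}  # -> info = {'name': [18, 9, 18], 'b': [29, 36, 34]}
out = info['name'][1] + info['b'][1]  # -> out = 45

Answer: 45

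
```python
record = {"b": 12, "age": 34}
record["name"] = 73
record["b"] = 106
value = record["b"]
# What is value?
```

Answer: 106

Derivation:
Trace (tracking value):
record = {'b': 12, 'age': 34}  # -> record = {'b': 12, 'age': 34}
record['name'] = 73  # -> record = {'b': 12, 'age': 34, 'name': 73}
record['b'] = 106  # -> record = {'b': 106, 'age': 34, 'name': 73}
value = record['b']  # -> value = 106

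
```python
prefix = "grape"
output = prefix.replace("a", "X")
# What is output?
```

Answer: 'grXpe'

Derivation:
Trace (tracking output):
prefix = 'grape'  # -> prefix = 'grape'
output = prefix.replace('a', 'X')  # -> output = 'grXpe'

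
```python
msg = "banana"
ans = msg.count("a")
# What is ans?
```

Trace (tracking ans):
msg = 'banana'  # -> msg = 'banana'
ans = msg.count('a')  # -> ans = 3

Answer: 3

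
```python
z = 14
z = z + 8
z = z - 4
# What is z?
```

Trace (tracking z):
z = 14  # -> z = 14
z = z + 8  # -> z = 22
z = z - 4  # -> z = 18

Answer: 18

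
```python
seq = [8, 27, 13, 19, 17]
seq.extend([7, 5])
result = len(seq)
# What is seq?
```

Answer: [8, 27, 13, 19, 17, 7, 5]

Derivation:
Trace (tracking seq):
seq = [8, 27, 13, 19, 17]  # -> seq = [8, 27, 13, 19, 17]
seq.extend([7, 5])  # -> seq = [8, 27, 13, 19, 17, 7, 5]
result = len(seq)  # -> result = 7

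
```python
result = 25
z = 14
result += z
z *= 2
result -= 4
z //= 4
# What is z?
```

Answer: 7

Derivation:
Trace (tracking z):
result = 25  # -> result = 25
z = 14  # -> z = 14
result += z  # -> result = 39
z *= 2  # -> z = 28
result -= 4  # -> result = 35
z //= 4  # -> z = 7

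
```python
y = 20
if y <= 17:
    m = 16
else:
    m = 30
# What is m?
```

Answer: 30

Derivation:
Trace (tracking m):
y = 20  # -> y = 20
if y <= 17:  # condition is False
else:
    m = 30  # -> m = 30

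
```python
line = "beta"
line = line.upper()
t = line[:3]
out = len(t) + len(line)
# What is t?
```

Trace (tracking t):
line = 'beta'  # -> line = 'beta'
line = line.upper()  # -> line = 'BETA'
t = line[:3]  # -> t = 'BET'
out = len(t) + len(line)  # -> out = 7

Answer: 'BET'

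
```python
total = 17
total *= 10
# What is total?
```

Trace (tracking total):
total = 17  # -> total = 17
total *= 10  # -> total = 170

Answer: 170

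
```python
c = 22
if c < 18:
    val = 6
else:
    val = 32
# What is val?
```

Trace (tracking val):
c = 22  # -> c = 22
if c < 18:  # condition is False
else:
    val = 32  # -> val = 32

Answer: 32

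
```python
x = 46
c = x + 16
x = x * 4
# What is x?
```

Answer: 184

Derivation:
Trace (tracking x):
x = 46  # -> x = 46
c = x + 16  # -> c = 62
x = x * 4  # -> x = 184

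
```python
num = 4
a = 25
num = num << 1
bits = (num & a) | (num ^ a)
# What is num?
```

Answer: 8

Derivation:
Trace (tracking num):
num = 4  # -> num = 4
a = 25  # -> a = 25
num = num << 1  # -> num = 8
bits = num & a | num ^ a  # -> bits = 25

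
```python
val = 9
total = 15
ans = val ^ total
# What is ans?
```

Answer: 6

Derivation:
Trace (tracking ans):
val = 9  # -> val = 9
total = 15  # -> total = 15
ans = val ^ total  # -> ans = 6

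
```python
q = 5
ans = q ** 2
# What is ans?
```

Trace (tracking ans):
q = 5  # -> q = 5
ans = q ** 2  # -> ans = 25

Answer: 25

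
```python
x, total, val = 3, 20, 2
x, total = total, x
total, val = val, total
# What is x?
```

Trace (tracking x):
x, total, val = (3, 20, 2)  # -> x = 3, total = 20, val = 2
x, total = (total, x)  # -> x = 20, total = 3
total, val = (val, total)  # -> total = 2, val = 3

Answer: 20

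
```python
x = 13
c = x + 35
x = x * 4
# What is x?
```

Trace (tracking x):
x = 13  # -> x = 13
c = x + 35  # -> c = 48
x = x * 4  # -> x = 52

Answer: 52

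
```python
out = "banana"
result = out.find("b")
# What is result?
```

Answer: 0

Derivation:
Trace (tracking result):
out = 'banana'  # -> out = 'banana'
result = out.find('b')  # -> result = 0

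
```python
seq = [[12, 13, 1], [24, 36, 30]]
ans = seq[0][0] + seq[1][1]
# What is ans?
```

Answer: 48

Derivation:
Trace (tracking ans):
seq = [[12, 13, 1], [24, 36, 30]]  # -> seq = [[12, 13, 1], [24, 36, 30]]
ans = seq[0][0] + seq[1][1]  # -> ans = 48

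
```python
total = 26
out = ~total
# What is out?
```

Trace (tracking out):
total = 26  # -> total = 26
out = ~total  # -> out = -27

Answer: -27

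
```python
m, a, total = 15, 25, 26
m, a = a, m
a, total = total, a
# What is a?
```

Answer: 26

Derivation:
Trace (tracking a):
m, a, total = (15, 25, 26)  # -> m = 15, a = 25, total = 26
m, a = (a, m)  # -> m = 25, a = 15
a, total = (total, a)  # -> a = 26, total = 15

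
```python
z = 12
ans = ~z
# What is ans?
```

Answer: -13

Derivation:
Trace (tracking ans):
z = 12  # -> z = 12
ans = ~z  # -> ans = -13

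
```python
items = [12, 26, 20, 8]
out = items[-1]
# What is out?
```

Trace (tracking out):
items = [12, 26, 20, 8]  # -> items = [12, 26, 20, 8]
out = items[-1]  # -> out = 8

Answer: 8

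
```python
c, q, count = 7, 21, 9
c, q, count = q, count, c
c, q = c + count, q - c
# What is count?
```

Answer: 7

Derivation:
Trace (tracking count):
c, q, count = (7, 21, 9)  # -> c = 7, q = 21, count = 9
c, q, count = (q, count, c)  # -> c = 21, q = 9, count = 7
c, q = (c + count, q - c)  # -> c = 28, q = -12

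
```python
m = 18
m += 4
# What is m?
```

Answer: 22

Derivation:
Trace (tracking m):
m = 18  # -> m = 18
m += 4  # -> m = 22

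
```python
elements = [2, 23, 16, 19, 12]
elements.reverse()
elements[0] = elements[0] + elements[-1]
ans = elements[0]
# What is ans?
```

Answer: 14

Derivation:
Trace (tracking ans):
elements = [2, 23, 16, 19, 12]  # -> elements = [2, 23, 16, 19, 12]
elements.reverse()  # -> elements = [12, 19, 16, 23, 2]
elements[0] = elements[0] + elements[-1]  # -> elements = [14, 19, 16, 23, 2]
ans = elements[0]  # -> ans = 14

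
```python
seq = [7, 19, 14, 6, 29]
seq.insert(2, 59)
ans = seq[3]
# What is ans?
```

Trace (tracking ans):
seq = [7, 19, 14, 6, 29]  # -> seq = [7, 19, 14, 6, 29]
seq.insert(2, 59)  # -> seq = [7, 19, 59, 14, 6, 29]
ans = seq[3]  # -> ans = 14

Answer: 14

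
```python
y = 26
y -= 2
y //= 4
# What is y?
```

Answer: 6

Derivation:
Trace (tracking y):
y = 26  # -> y = 26
y -= 2  # -> y = 24
y //= 4  # -> y = 6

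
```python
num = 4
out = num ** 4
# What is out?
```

Trace (tracking out):
num = 4  # -> num = 4
out = num ** 4  # -> out = 256

Answer: 256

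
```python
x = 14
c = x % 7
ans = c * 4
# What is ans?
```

Trace (tracking ans):
x = 14  # -> x = 14
c = x % 7  # -> c = 0
ans = c * 4  # -> ans = 0

Answer: 0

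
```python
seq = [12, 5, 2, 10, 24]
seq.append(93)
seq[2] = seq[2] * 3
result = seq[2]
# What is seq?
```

Answer: [12, 5, 6, 10, 24, 93]

Derivation:
Trace (tracking seq):
seq = [12, 5, 2, 10, 24]  # -> seq = [12, 5, 2, 10, 24]
seq.append(93)  # -> seq = [12, 5, 2, 10, 24, 93]
seq[2] = seq[2] * 3  # -> seq = [12, 5, 6, 10, 24, 93]
result = seq[2]  # -> result = 6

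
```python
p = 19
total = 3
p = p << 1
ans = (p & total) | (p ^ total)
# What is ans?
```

Trace (tracking ans):
p = 19  # -> p = 19
total = 3  # -> total = 3
p = p << 1  # -> p = 38
ans = p & total | p ^ total  # -> ans = 39

Answer: 39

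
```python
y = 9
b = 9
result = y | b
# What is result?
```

Trace (tracking result):
y = 9  # -> y = 9
b = 9  # -> b = 9
result = y | b  # -> result = 9

Answer: 9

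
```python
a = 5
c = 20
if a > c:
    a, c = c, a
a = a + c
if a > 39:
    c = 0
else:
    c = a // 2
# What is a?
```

Answer: 25

Derivation:
Trace (tracking a):
a = 5  # -> a = 5
c = 20  # -> c = 20
if a > c:  # condition is False
a = a + c  # -> a = 25
if a > 39:  # condition is False
else:
    c = a // 2  # -> c = 12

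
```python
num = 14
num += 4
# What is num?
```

Trace (tracking num):
num = 14  # -> num = 14
num += 4  # -> num = 18

Answer: 18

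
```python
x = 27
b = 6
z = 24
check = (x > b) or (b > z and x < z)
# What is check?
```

Trace (tracking check):
x = 27  # -> x = 27
b = 6  # -> b = 6
z = 24  # -> z = 24
check = x > b or (b > z and x < z)  # -> check = True

Answer: True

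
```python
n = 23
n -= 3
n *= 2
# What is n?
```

Answer: 40

Derivation:
Trace (tracking n):
n = 23  # -> n = 23
n -= 3  # -> n = 20
n *= 2  # -> n = 40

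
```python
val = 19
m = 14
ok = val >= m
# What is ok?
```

Answer: True

Derivation:
Trace (tracking ok):
val = 19  # -> val = 19
m = 14  # -> m = 14
ok = val >= m  # -> ok = True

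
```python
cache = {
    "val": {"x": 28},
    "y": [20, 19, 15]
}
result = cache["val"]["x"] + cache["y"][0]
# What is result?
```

Trace (tracking result):
cache = {'val': {'x': 28}, 'y': [20, 19, 15]}  # -> cache = {'val': {'x': 28}, 'y': [20, 19, 15]}
result = cache['val']['x'] + cache['y'][0]  # -> result = 48

Answer: 48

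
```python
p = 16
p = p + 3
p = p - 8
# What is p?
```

Answer: 11

Derivation:
Trace (tracking p):
p = 16  # -> p = 16
p = p + 3  # -> p = 19
p = p - 8  # -> p = 11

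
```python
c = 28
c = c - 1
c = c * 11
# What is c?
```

Trace (tracking c):
c = 28  # -> c = 28
c = c - 1  # -> c = 27
c = c * 11  # -> c = 297

Answer: 297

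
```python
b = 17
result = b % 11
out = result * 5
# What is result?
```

Answer: 6

Derivation:
Trace (tracking result):
b = 17  # -> b = 17
result = b % 11  # -> result = 6
out = result * 5  # -> out = 30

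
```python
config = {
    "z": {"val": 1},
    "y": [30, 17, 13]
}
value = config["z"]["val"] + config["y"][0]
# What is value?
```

Answer: 31

Derivation:
Trace (tracking value):
config = {'z': {'val': 1}, 'y': [30, 17, 13]}  # -> config = {'z': {'val': 1}, 'y': [30, 17, 13]}
value = config['z']['val'] + config['y'][0]  # -> value = 31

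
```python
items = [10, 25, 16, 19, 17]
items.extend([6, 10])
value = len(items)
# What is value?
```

Answer: 7

Derivation:
Trace (tracking value):
items = [10, 25, 16, 19, 17]  # -> items = [10, 25, 16, 19, 17]
items.extend([6, 10])  # -> items = [10, 25, 16, 19, 17, 6, 10]
value = len(items)  # -> value = 7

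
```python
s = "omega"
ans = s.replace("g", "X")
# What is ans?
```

Answer: 'omeXa'

Derivation:
Trace (tracking ans):
s = 'omega'  # -> s = 'omega'
ans = s.replace('g', 'X')  # -> ans = 'omeXa'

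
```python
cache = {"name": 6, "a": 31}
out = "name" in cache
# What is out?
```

Answer: True

Derivation:
Trace (tracking out):
cache = {'name': 6, 'a': 31}  # -> cache = {'name': 6, 'a': 31}
out = 'name' in cache  # -> out = True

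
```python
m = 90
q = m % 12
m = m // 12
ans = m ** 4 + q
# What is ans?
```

Answer: 2407

Derivation:
Trace (tracking ans):
m = 90  # -> m = 90
q = m % 12  # -> q = 6
m = m // 12  # -> m = 7
ans = m ** 4 + q  # -> ans = 2407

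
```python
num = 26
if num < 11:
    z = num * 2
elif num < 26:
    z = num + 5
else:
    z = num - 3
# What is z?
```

Trace (tracking z):
num = 26  # -> num = 26
if num < 11:  # condition is False
elif num < 26:  # condition is False
else:
    z = num - 3  # -> z = 23

Answer: 23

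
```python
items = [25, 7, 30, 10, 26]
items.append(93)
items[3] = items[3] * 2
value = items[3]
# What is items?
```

Answer: [25, 7, 30, 20, 26, 93]

Derivation:
Trace (tracking items):
items = [25, 7, 30, 10, 26]  # -> items = [25, 7, 30, 10, 26]
items.append(93)  # -> items = [25, 7, 30, 10, 26, 93]
items[3] = items[3] * 2  # -> items = [25, 7, 30, 20, 26, 93]
value = items[3]  # -> value = 20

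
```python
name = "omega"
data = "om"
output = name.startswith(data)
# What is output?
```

Trace (tracking output):
name = 'omega'  # -> name = 'omega'
data = 'om'  # -> data = 'om'
output = name.startswith(data)  # -> output = True

Answer: True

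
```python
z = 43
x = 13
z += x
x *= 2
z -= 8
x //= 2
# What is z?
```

Answer: 48

Derivation:
Trace (tracking z):
z = 43  # -> z = 43
x = 13  # -> x = 13
z += x  # -> z = 56
x *= 2  # -> x = 26
z -= 8  # -> z = 48
x //= 2  # -> x = 13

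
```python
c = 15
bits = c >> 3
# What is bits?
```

Trace (tracking bits):
c = 15  # -> c = 15
bits = c >> 3  # -> bits = 1

Answer: 1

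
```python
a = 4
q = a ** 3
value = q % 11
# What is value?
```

Trace (tracking value):
a = 4  # -> a = 4
q = a ** 3  # -> q = 64
value = q % 11  # -> value = 9

Answer: 9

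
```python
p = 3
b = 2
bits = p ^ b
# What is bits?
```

Answer: 1

Derivation:
Trace (tracking bits):
p = 3  # -> p = 3
b = 2  # -> b = 2
bits = p ^ b  # -> bits = 1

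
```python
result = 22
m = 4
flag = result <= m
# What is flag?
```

Trace (tracking flag):
result = 22  # -> result = 22
m = 4  # -> m = 4
flag = result <= m  # -> flag = False

Answer: False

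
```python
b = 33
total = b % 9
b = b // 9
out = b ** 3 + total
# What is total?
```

Trace (tracking total):
b = 33  # -> b = 33
total = b % 9  # -> total = 6
b = b // 9  # -> b = 3
out = b ** 3 + total  # -> out = 33

Answer: 6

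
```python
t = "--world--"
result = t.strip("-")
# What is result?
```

Trace (tracking result):
t = '--world--'  # -> t = '--world--'
result = t.strip('-')  # -> result = 'world'

Answer: 'world'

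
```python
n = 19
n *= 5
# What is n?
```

Trace (tracking n):
n = 19  # -> n = 19
n *= 5  # -> n = 95

Answer: 95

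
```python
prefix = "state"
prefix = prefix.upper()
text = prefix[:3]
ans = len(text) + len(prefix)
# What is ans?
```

Answer: 8

Derivation:
Trace (tracking ans):
prefix = 'state'  # -> prefix = 'state'
prefix = prefix.upper()  # -> prefix = 'STATE'
text = prefix[:3]  # -> text = 'STA'
ans = len(text) + len(prefix)  # -> ans = 8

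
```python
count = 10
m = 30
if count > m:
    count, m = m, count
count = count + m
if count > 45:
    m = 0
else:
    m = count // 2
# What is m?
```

Answer: 20

Derivation:
Trace (tracking m):
count = 10  # -> count = 10
m = 30  # -> m = 30
if count > m:  # condition is False
count = count + m  # -> count = 40
if count > 45:  # condition is False
else:
    m = count // 2  # -> m = 20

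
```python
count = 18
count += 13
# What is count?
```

Trace (tracking count):
count = 18  # -> count = 18
count += 13  # -> count = 31

Answer: 31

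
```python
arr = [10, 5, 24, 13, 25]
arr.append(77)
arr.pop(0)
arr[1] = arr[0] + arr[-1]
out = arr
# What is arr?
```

Answer: [5, 82, 13, 25, 77]

Derivation:
Trace (tracking arr):
arr = [10, 5, 24, 13, 25]  # -> arr = [10, 5, 24, 13, 25]
arr.append(77)  # -> arr = [10, 5, 24, 13, 25, 77]
arr.pop(0)  # -> arr = [5, 24, 13, 25, 77]
arr[1] = arr[0] + arr[-1]  # -> arr = [5, 82, 13, 25, 77]
out = arr  # -> out = [5, 82, 13, 25, 77]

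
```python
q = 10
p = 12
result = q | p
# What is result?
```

Trace (tracking result):
q = 10  # -> q = 10
p = 12  # -> p = 12
result = q | p  # -> result = 14

Answer: 14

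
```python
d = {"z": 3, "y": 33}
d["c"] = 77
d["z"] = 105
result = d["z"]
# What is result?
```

Trace (tracking result):
d = {'z': 3, 'y': 33}  # -> d = {'z': 3, 'y': 33}
d['c'] = 77  # -> d = {'z': 3, 'y': 33, 'c': 77}
d['z'] = 105  # -> d = {'z': 105, 'y': 33, 'c': 77}
result = d['z']  # -> result = 105

Answer: 105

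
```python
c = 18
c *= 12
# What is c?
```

Answer: 216

Derivation:
Trace (tracking c):
c = 18  # -> c = 18
c *= 12  # -> c = 216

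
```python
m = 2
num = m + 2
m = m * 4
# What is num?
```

Trace (tracking num):
m = 2  # -> m = 2
num = m + 2  # -> num = 4
m = m * 4  # -> m = 8

Answer: 4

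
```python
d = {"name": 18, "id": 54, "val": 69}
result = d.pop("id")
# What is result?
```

Answer: 54

Derivation:
Trace (tracking result):
d = {'name': 18, 'id': 54, 'val': 69}  # -> d = {'name': 18, 'id': 54, 'val': 69}
result = d.pop('id')  # -> result = 54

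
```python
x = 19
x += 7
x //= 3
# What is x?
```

Answer: 8

Derivation:
Trace (tracking x):
x = 19  # -> x = 19
x += 7  # -> x = 26
x //= 3  # -> x = 8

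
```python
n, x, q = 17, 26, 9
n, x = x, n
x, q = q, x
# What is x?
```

Answer: 9

Derivation:
Trace (tracking x):
n, x, q = (17, 26, 9)  # -> n = 17, x = 26, q = 9
n, x = (x, n)  # -> n = 26, x = 17
x, q = (q, x)  # -> x = 9, q = 17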